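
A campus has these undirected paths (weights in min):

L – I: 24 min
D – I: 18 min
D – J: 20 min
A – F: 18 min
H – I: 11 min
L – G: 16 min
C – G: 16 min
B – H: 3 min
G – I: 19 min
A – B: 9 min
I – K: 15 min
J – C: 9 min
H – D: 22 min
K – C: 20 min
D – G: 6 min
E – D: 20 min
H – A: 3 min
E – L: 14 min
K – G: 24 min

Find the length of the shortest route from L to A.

Enumerating some paths:
L → I → H → A: 24+11+3 = 38
L → G → D → H → A: 16+6+22+3 = 47
L → I → H → B → A: 24+11+3+9 = 47
Cheapest is L → I → H → A at 38 min.

38 min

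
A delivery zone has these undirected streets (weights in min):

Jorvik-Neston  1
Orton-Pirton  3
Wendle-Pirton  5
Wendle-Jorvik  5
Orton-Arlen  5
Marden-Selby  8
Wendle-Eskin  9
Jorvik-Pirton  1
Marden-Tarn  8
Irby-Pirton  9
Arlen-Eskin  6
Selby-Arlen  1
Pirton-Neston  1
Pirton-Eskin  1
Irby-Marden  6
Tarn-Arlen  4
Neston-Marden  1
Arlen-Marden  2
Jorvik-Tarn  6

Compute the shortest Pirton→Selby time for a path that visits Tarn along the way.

12 min

Shortest Pirton→Tarn: Pirton–Jorvik–Tarn = 7
Shortest Tarn→Selby: Tarn–Arlen–Selby = 5
Total via Tarn: 7 + 5 = 12 min.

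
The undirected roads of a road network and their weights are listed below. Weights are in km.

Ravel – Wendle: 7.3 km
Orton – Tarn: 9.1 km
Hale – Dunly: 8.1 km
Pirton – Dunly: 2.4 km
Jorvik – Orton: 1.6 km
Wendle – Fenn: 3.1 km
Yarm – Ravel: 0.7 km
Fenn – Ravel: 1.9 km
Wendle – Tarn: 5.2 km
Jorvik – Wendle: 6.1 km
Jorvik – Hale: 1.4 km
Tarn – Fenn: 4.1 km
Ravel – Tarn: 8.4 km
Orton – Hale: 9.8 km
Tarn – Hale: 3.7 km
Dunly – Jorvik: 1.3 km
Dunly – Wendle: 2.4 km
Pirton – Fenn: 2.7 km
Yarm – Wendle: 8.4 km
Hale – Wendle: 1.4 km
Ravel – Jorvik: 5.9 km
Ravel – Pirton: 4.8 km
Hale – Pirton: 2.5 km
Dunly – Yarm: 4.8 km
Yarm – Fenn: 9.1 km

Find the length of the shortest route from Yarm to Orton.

7.7 km

Compare a few routes:
Yarm–Ravel–Jorvik–Orton: 0.7+5.9+1.6 = 8.2
Yarm–Dunly–Jorvik–Orton: 4.8+1.3+1.6 = 7.7
Cheapest is Yarm–Dunly–Jorvik–Orton at 7.7 km.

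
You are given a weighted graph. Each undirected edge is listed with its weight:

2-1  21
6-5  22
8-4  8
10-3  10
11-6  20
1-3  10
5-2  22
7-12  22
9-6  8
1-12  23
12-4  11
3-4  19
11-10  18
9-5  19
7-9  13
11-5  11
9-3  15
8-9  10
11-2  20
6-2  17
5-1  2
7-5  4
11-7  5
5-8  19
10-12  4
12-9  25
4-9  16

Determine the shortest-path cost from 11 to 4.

Candidate routes:
11 → 7 → 9 → 4: 5+13+16 = 34
11 → 10 → 12 → 4: 18+4+11 = 33
The minimum is 33 via 11 → 10 → 12 → 4.

33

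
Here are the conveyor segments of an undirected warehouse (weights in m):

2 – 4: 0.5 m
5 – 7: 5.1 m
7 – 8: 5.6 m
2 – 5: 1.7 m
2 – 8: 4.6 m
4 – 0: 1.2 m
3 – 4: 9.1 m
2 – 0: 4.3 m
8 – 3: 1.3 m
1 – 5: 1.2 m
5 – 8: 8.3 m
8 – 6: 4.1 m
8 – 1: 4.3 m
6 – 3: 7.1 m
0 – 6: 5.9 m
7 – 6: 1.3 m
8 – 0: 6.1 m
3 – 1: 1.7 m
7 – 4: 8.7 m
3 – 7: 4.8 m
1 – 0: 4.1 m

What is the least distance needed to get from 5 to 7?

Running Dijkstra from 5:
5: 0
1: 1.2  (via 5)
2: 1.7  (via 5)
4: 2.2  (via 2)
3: 2.9  (via 1)
0: 3.4  (via 4)
8: 4.2  (via 3)
7: 5.1  (via 5)
Shortest route: 5–7 = 5.1 m.

5.1 m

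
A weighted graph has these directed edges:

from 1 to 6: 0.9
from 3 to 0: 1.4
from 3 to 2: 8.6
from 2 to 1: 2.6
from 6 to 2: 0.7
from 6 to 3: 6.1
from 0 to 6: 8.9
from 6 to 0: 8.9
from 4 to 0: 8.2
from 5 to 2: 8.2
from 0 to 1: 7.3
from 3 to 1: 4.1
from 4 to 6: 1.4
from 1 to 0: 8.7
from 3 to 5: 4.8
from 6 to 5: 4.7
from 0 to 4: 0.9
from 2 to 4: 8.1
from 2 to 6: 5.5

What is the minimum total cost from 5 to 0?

Settle nodes by increasing distance from 5:
5: 0
2: 8.2  (via 5)
1: 10.8  (via 2)
6: 11.7  (via 1)
4: 16.3  (via 2)
3: 17.8  (via 6)
0: 19.2  (via 3)
Shortest route: 5 → 2 → 1 → 6 → 3 → 0 = 19.2.

19.2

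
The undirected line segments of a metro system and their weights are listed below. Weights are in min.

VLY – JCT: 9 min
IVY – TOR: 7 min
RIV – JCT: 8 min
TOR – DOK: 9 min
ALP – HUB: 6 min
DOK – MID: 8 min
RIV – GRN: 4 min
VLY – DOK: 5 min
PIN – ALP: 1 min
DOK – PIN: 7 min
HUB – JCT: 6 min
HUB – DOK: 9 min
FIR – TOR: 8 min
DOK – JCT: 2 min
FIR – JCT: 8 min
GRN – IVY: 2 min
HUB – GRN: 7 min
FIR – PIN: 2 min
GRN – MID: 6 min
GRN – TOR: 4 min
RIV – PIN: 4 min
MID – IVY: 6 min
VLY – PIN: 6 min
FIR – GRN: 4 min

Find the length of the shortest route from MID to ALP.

13 min

Shortest distances from MID:
MID: 0
GRN: 6  (via MID)
IVY: 6  (via MID)
DOK: 8  (via MID)
RIV: 10  (via GRN)
TOR: 10  (via GRN)
FIR: 10  (via GRN)
JCT: 10  (via DOK)
PIN: 12  (via FIR)
ALP: 13  (via PIN)
Shortest route: MID–GRN–FIR–PIN–ALP = 13 min.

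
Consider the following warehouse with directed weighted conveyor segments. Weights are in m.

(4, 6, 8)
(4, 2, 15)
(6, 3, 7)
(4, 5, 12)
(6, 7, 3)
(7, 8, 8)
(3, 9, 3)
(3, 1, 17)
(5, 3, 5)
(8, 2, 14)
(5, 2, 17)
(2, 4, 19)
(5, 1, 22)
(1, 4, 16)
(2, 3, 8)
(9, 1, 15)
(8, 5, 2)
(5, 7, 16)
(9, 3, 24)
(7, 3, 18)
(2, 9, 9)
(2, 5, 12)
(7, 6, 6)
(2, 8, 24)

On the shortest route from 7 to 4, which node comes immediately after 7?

Candidate routes:
7 - 8 - 2 - 4: 8+14+19 = 41
7 - 8 - 5 - 2 - 4: 8+2+17+19 = 46
Cheapest is 7 - 8 - 2 - 4 at 41 m.
So from 7 the first move is to 8.

8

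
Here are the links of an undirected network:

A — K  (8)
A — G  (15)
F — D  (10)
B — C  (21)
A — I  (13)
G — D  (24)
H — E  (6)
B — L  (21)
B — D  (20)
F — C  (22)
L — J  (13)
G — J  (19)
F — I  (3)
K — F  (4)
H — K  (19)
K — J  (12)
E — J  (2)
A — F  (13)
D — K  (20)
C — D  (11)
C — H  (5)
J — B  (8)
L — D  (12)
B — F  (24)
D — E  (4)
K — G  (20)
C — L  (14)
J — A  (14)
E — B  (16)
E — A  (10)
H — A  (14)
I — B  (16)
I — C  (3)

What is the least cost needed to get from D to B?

14

Enumerating some paths:
D - B: 20 = 20
D - F - I - B: 10+3+16 = 29
D - E - B: 4+16 = 20
D - E - J - B: 4+2+8 = 14
The minimum is 14 via D - E - J - B.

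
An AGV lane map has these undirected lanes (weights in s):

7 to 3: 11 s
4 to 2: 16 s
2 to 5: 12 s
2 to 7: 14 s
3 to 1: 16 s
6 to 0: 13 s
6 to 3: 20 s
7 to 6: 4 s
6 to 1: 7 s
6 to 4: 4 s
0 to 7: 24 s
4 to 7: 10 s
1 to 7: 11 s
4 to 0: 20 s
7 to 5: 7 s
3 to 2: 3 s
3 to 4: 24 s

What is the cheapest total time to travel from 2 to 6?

18 s

Running Dijkstra from 2:
2: 0
3: 3  (via 2)
5: 12  (via 2)
7: 14  (via 2)
4: 16  (via 2)
6: 18  (via 7)
Shortest route: 2–7–6 = 18 s.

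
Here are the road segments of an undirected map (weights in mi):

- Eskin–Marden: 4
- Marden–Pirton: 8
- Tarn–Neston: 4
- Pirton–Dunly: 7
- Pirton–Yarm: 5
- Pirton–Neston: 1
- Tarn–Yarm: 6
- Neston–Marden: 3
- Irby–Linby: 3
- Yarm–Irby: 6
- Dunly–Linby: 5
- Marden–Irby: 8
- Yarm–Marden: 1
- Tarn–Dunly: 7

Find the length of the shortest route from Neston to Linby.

Enumerating some paths:
Neston - Marden - Irby - Linby: 3+8+3 = 14
Neston - Pirton - Dunly - Linby: 1+7+5 = 13
The minimum is 13 mi via Neston - Pirton - Dunly - Linby.

13 mi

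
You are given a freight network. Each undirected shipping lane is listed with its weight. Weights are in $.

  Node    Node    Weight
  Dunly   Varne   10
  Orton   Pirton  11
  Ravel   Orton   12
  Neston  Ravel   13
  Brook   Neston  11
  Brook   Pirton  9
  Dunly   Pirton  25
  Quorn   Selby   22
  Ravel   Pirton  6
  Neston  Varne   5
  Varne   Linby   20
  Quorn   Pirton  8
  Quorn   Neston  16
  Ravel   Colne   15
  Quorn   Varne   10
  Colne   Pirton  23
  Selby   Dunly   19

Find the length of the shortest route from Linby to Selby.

Compare a few routes:
Linby–Varne–Dunly–Selby: 20+10+19 = 49
Linby–Varne–Quorn–Selby: 20+10+22 = 52
Cheapest is Linby–Varne–Dunly–Selby at $49.

$49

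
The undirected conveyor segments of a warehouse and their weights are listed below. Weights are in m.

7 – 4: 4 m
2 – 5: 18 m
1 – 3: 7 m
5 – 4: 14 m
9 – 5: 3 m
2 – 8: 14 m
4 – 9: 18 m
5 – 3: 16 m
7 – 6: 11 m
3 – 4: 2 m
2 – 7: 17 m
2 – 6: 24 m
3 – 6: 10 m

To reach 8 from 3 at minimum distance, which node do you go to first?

4

Compare a few routes:
3–4–7–2–8: 2+4+17+14 = 37
3–6–2–8: 10+24+14 = 48
The minimum is 37 m via 3–4–7–2–8.
So from 3 the first move is to 4.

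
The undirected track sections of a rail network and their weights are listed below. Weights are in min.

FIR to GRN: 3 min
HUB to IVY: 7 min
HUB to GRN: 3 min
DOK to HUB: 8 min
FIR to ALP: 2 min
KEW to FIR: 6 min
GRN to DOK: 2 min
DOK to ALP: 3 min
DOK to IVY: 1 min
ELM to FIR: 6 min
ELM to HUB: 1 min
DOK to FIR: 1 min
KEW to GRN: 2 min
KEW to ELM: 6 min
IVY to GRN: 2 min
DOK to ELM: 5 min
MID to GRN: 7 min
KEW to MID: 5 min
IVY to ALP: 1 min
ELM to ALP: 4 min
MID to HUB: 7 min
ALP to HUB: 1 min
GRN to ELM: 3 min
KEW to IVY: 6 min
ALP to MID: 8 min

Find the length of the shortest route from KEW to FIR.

Candidate routes:
KEW → GRN → FIR: 2+3 = 5
KEW → GRN → IVY → DOK → FIR: 2+2+1+1 = 6
KEW → GRN → IVY → ALP → FIR: 2+2+1+2 = 7
KEW → FIR: 6 = 6
The minimum is 5 min via KEW → GRN → FIR.

5 min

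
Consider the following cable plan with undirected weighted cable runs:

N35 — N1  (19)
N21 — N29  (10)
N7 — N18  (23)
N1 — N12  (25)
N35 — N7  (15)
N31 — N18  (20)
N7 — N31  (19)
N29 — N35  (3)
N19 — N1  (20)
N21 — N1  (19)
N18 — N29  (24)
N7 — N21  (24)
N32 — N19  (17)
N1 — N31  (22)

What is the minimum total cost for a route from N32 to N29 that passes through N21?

66

Shortest N32→N21: N32 → N19 → N1 → N21 = 56
Best N21 to N29: N21 → N29 costing 10
Total via N21: 56 + 10 = 66.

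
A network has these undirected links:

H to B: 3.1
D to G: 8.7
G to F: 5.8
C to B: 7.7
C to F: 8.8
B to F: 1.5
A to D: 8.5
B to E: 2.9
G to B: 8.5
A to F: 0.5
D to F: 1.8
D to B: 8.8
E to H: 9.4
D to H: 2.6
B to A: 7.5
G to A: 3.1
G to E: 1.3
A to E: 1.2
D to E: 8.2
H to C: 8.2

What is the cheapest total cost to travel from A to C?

9.3

Shortest distances from A:
A: 0
F: 0.5  (via A)
E: 1.2  (via A)
B: 2  (via F)
D: 2.3  (via F)
G: 2.5  (via E)
H: 4.9  (via D)
C: 9.3  (via F)
Shortest route: A–F–C = 9.3.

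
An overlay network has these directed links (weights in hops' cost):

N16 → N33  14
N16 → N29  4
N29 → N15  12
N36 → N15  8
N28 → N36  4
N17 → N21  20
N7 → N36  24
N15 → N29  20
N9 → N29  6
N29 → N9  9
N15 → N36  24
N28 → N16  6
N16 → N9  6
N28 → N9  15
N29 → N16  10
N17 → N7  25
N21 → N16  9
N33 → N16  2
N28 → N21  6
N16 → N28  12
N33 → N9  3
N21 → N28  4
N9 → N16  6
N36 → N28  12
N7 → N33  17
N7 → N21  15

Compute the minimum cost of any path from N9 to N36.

22 hops' cost

Settle nodes by increasing distance from N9:
N9: 0
N16: 6  (via N9)
N29: 6  (via N9)
N28: 18  (via N16)
N15: 18  (via N29)
N33: 20  (via N16)
N36: 22  (via N28)
Shortest route: N9–N16–N28–N36 = 22 hops' cost.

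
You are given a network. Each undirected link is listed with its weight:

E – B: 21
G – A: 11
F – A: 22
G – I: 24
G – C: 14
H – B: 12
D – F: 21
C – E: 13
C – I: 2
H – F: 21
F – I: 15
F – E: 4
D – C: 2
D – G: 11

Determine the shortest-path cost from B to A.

47

Compare a few routes:
B → E → F → A: 21+4+22 = 47
B → H → F → A: 12+21+22 = 55
B → E → C → D → G → A: 21+13+2+11+11 = 58
Cheapest is B → E → F → A at 47.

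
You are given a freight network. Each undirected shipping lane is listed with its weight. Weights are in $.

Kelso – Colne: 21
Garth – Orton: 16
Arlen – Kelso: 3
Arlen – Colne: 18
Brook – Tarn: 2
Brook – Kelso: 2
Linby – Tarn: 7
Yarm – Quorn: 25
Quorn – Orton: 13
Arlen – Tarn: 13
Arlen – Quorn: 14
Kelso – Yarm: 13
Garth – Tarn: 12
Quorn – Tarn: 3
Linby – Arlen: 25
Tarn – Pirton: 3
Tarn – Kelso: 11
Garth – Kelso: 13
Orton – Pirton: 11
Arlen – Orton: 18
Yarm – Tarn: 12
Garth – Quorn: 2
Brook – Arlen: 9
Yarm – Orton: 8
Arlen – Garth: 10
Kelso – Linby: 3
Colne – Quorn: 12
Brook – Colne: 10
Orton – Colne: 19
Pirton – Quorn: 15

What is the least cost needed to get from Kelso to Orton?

Candidate routes:
Kelso–Yarm–Orton: 13+8 = 21
Kelso–Arlen–Orton: 3+18 = 21
Kelso–Brook–Tarn–Pirton–Orton: 2+2+3+11 = 18
Kelso–Brook–Tarn–Quorn–Orton: 2+2+3+13 = 20
Cheapest is Kelso–Brook–Tarn–Pirton–Orton at $18.

$18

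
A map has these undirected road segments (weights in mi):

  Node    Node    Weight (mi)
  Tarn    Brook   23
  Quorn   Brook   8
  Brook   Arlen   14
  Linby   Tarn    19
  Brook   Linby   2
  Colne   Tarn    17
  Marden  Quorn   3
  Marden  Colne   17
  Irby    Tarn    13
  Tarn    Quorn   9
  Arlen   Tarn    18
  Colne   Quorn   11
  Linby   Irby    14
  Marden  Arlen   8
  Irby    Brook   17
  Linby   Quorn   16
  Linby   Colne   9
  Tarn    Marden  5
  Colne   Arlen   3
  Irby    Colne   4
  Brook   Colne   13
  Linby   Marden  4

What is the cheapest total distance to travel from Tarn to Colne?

16 mi

Compare a few routes:
Tarn - Marden - Arlen - Colne: 5+8+3 = 16
Tarn - Irby - Colne: 13+4 = 17
The minimum is 16 mi via Tarn - Marden - Arlen - Colne.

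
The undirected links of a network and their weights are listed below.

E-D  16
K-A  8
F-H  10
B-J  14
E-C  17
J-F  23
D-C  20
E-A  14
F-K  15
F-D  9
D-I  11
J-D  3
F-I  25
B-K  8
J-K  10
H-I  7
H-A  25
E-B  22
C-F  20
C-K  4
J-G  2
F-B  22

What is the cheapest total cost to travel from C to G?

16

Compare a few routes:
C → D → J → G: 20+3+2 = 25
C → K → J → G: 4+10+2 = 16
The minimum is 16 via C → K → J → G.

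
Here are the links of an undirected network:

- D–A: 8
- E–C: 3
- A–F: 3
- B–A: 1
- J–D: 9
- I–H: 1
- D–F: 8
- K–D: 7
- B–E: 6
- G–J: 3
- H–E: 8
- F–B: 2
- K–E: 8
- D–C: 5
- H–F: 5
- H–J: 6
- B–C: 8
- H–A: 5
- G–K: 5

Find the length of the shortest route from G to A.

Candidate routes:
G → J → H → A: 3+6+5 = 14
G → J → H → F → B → A: 3+6+5+2+1 = 17
G → J → H → F → A: 3+6+5+3 = 17
The minimum is 14 via G → J → H → A.

14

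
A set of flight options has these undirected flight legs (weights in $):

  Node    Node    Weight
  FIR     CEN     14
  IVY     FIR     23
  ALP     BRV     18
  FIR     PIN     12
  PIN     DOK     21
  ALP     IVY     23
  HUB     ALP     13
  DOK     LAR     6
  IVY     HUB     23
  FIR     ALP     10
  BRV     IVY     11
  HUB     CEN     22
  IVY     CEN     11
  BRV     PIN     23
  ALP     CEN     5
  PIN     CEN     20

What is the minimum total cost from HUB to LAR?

Settle nodes by increasing distance from HUB:
HUB: 0
ALP: 13  (via HUB)
CEN: 18  (via ALP)
FIR: 23  (via ALP)
IVY: 23  (via HUB)
BRV: 31  (via ALP)
PIN: 35  (via FIR)
DOK: 56  (via PIN)
LAR: 62  (via DOK)
Shortest route: HUB–ALP–FIR–PIN–DOK–LAR = $62.

$62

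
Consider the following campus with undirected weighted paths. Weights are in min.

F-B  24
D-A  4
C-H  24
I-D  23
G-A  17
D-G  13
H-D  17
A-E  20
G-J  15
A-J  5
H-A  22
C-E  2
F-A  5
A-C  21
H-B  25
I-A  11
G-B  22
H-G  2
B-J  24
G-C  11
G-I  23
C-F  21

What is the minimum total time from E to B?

35 min

Settle nodes by increasing distance from E:
E: 0
C: 2  (via E)
G: 13  (via C)
H: 15  (via G)
A: 20  (via E)
F: 23  (via C)
D: 24  (via A)
J: 25  (via A)
I: 31  (via A)
B: 35  (via G)
Shortest route: E → C → G → B = 35 min.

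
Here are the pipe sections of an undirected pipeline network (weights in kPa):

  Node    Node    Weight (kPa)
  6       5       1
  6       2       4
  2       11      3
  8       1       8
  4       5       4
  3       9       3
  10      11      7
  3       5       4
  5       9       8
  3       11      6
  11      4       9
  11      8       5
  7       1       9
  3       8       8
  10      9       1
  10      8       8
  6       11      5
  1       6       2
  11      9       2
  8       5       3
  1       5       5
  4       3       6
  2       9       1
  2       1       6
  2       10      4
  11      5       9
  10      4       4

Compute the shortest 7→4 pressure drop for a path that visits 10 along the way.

21 kPa

Best 7 to 10: 7 → 1 → 2 → 9 → 10 costing 17
Best 10 to 4: 10 → 4 costing 4
Total via 10: 17 + 4 = 21 kPa.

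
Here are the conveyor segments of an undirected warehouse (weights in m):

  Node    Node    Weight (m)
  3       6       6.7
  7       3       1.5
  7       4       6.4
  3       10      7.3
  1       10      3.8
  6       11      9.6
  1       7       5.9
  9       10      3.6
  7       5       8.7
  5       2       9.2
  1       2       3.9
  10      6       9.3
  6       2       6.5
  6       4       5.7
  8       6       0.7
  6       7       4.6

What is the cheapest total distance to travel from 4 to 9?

18.6 m

Candidate routes:
4–7–3–10–9: 6.4+1.5+7.3+3.6 = 18.8
4–6–10–9: 5.7+9.3+3.6 = 18.6
The minimum is 18.6 m via 4–6–10–9.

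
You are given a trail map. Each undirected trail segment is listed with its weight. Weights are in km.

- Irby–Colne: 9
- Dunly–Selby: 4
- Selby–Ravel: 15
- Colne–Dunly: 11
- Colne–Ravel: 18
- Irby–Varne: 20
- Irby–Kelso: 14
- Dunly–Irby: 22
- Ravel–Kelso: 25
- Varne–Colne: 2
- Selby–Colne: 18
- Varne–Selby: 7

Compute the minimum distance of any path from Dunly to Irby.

Settle nodes by increasing distance from Dunly:
Dunly: 0
Selby: 4  (via Dunly)
Colne: 11  (via Dunly)
Varne: 11  (via Selby)
Ravel: 19  (via Selby)
Irby: 20  (via Colne)
Shortest route: Dunly → Colne → Irby = 20 km.

20 km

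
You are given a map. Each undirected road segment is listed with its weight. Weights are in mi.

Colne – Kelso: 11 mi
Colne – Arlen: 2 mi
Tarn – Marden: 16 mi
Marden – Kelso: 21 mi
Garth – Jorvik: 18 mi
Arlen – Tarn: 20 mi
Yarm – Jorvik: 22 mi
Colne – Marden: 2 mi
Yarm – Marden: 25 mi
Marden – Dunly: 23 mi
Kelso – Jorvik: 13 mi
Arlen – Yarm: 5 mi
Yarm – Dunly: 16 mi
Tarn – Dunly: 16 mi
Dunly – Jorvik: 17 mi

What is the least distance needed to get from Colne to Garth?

Running Dijkstra from Colne:
Colne: 0
Arlen: 2  (via Colne)
Marden: 2  (via Colne)
Yarm: 7  (via Arlen)
Kelso: 11  (via Colne)
Tarn: 18  (via Marden)
Dunly: 23  (via Yarm)
Jorvik: 24  (via Kelso)
Garth: 42  (via Jorvik)
Shortest route: Colne–Kelso–Jorvik–Garth = 42 mi.

42 mi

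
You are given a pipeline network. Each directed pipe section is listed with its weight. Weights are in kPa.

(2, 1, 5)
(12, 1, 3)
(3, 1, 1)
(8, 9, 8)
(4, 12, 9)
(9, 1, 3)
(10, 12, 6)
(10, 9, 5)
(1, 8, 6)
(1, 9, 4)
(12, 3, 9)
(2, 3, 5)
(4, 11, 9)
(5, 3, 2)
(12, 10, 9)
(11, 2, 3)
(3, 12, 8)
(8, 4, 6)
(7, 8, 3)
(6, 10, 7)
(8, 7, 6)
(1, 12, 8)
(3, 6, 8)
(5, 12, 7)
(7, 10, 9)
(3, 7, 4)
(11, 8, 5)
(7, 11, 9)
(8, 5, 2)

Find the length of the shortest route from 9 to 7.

Candidate routes:
9 - 1 - 8 - 5 - 3 - 7: 3+6+2+2+4 = 17
9 - 1 - 8 - 7: 3+6+6 = 15
9 - 1 - 12 - 3 - 7: 3+8+9+4 = 24
Cheapest is 9 - 1 - 8 - 7 at 15 kPa.

15 kPa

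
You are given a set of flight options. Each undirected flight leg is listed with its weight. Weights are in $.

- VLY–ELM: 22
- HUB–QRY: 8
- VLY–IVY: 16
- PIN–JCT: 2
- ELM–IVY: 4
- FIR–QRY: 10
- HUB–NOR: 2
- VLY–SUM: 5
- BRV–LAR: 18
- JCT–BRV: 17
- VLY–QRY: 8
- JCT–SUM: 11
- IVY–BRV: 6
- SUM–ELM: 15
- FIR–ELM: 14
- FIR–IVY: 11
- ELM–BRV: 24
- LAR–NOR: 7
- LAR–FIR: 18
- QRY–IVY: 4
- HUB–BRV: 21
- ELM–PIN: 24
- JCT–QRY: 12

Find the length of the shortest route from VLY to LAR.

Settle nodes by increasing distance from VLY:
VLY: 0
SUM: 5  (via VLY)
QRY: 8  (via VLY)
IVY: 12  (via QRY)
HUB: 16  (via QRY)
ELM: 16  (via IVY)
JCT: 16  (via SUM)
PIN: 18  (via JCT)
NOR: 18  (via HUB)
BRV: 18  (via IVY)
FIR: 18  (via QRY)
LAR: 25  (via NOR)
Shortest route: VLY → QRY → HUB → NOR → LAR = $25.

$25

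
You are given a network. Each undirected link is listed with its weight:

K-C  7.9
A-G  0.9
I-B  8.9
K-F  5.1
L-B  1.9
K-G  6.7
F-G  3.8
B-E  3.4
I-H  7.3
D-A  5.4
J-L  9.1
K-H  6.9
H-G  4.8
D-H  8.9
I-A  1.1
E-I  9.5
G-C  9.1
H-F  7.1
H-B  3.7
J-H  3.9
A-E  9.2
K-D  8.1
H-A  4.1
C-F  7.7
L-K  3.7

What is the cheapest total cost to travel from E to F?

Enumerating some paths:
E → A → G → F: 9.2+0.9+3.8 = 13.9
E → B → L → K → F: 3.4+1.9+3.7+5.1 = 14.1
E → B → H → F: 3.4+3.7+7.1 = 14.2
The minimum is 13.9 via E → A → G → F.

13.9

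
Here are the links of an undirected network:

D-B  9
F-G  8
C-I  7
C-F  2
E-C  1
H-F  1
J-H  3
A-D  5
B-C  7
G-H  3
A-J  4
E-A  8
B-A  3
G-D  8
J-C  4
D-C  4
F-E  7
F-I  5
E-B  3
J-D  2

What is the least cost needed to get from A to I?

Compare a few routes:
A - J - H - F - I: 4+3+1+5 = 13
A - B - E - C - I: 3+3+1+7 = 14
A - B - E - C - F - I: 3+3+1+2+5 = 14
The minimum is 13 via A - J - H - F - I.

13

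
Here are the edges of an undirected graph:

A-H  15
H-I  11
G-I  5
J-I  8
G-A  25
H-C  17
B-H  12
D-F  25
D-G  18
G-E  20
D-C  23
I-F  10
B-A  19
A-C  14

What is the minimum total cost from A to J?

34

Shortest distances from A:
A: 0
C: 14  (via A)
H: 15  (via A)
B: 19  (via A)
G: 25  (via A)
I: 26  (via H)
J: 34  (via I)
Shortest route: A–H–I–J = 34.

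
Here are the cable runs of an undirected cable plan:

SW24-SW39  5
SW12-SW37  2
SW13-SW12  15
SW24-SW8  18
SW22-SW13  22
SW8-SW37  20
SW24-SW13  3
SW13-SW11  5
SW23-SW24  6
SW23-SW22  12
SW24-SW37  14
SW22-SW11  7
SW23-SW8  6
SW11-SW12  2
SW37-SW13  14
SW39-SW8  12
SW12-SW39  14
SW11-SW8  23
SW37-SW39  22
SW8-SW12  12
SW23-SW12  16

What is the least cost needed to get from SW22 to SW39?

20

Running Dijkstra from SW22:
SW22: 0
SW11: 7  (via SW22)
SW12: 9  (via SW11)
SW37: 11  (via SW12)
SW23: 12  (via SW22)
SW13: 12  (via SW11)
SW24: 15  (via SW13)
SW8: 18  (via SW23)
SW39: 20  (via SW24)
Shortest route: SW22–SW11–SW13–SW24–SW39 = 20.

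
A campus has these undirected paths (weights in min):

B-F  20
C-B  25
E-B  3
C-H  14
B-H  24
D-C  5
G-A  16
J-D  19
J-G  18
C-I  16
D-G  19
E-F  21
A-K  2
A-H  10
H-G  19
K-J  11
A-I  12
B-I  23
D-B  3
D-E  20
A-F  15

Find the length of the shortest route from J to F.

28 min

Compare a few routes:
J - D - B - F: 19+3+20 = 42
J - D - B - E - F: 19+3+3+21 = 46
J - K - A - F: 11+2+15 = 28
Cheapest is J - K - A - F at 28 min.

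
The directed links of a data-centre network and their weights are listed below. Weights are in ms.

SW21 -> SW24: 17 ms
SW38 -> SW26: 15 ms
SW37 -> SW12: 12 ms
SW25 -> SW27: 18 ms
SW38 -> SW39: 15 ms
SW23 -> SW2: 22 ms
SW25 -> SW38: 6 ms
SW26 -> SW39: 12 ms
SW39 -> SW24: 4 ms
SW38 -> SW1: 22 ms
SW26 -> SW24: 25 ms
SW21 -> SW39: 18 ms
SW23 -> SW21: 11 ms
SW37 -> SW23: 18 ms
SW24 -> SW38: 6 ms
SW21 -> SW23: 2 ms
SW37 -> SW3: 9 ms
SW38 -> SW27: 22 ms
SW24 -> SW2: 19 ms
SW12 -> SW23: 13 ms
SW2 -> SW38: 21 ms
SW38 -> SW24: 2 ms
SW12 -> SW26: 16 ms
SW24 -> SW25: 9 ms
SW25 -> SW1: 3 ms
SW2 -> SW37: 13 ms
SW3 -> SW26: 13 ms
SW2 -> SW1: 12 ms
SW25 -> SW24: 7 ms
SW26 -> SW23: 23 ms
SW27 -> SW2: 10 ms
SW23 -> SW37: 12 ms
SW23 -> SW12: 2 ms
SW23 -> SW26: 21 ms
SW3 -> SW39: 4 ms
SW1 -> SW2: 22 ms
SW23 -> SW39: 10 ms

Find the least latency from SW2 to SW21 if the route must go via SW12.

49 ms

Best SW2 to SW12: SW2–SW37–SW12 costing 25
Shortest SW12→SW21: SW12–SW23–SW21 = 24
Total via SW12: 25 + 24 = 49 ms.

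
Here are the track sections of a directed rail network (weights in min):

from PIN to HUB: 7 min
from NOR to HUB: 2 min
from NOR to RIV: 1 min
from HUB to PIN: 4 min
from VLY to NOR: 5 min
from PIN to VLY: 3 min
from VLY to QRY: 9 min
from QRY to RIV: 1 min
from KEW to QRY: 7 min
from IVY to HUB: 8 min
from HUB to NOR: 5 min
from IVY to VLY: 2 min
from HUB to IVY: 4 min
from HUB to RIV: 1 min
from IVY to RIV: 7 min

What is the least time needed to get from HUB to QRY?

15 min

Settle nodes by increasing distance from HUB:
HUB: 0
RIV: 1  (via HUB)
IVY: 4  (via HUB)
PIN: 4  (via HUB)
NOR: 5  (via HUB)
VLY: 6  (via IVY)
QRY: 15  (via VLY)
Shortest route: HUB → IVY → VLY → QRY = 15 min.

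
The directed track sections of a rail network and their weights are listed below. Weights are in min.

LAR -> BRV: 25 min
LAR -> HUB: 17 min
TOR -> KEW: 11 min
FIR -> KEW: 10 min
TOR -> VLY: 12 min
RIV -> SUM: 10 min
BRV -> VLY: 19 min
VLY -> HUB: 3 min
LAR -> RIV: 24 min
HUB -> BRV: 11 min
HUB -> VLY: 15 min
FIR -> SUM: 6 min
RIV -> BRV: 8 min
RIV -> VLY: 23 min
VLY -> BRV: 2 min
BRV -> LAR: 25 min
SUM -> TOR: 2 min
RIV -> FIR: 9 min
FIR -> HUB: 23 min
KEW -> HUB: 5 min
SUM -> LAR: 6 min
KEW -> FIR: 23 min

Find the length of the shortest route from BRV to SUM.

Compare a few routes:
BRV–LAR–RIV–SUM: 25+24+10 = 59
BRV–LAR–RIV–FIR–SUM: 25+24+9+6 = 64
The minimum is 59 min via BRV–LAR–RIV–SUM.

59 min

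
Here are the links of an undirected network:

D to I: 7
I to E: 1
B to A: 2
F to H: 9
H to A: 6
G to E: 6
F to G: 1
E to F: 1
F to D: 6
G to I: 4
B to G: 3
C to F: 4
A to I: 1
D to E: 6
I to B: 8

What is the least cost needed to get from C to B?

Settle nodes by increasing distance from C:
C: 0
F: 4  (via C)
E: 5  (via F)
G: 5  (via F)
I: 6  (via E)
A: 7  (via I)
B: 8  (via G)
Shortest route: C–F–G–B = 8.

8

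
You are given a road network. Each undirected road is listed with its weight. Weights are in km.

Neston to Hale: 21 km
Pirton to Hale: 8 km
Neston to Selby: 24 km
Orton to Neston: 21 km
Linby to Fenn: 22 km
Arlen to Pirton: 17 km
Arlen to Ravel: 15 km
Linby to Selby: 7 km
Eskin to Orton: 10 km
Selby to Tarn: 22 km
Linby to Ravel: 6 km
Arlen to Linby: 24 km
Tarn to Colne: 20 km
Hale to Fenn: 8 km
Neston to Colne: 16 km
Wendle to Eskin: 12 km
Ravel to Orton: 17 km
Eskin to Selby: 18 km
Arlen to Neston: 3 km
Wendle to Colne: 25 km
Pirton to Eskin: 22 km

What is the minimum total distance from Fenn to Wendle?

Compare a few routes:
Fenn → Linby → Ravel → Orton → Eskin → Wendle: 22+6+17+10+12 = 67
Fenn → Linby → Selby → Eskin → Wendle: 22+7+18+12 = 59
Fenn → Hale → Pirton → Eskin → Wendle: 8+8+22+12 = 50
Cheapest is Fenn → Hale → Pirton → Eskin → Wendle at 50 km.

50 km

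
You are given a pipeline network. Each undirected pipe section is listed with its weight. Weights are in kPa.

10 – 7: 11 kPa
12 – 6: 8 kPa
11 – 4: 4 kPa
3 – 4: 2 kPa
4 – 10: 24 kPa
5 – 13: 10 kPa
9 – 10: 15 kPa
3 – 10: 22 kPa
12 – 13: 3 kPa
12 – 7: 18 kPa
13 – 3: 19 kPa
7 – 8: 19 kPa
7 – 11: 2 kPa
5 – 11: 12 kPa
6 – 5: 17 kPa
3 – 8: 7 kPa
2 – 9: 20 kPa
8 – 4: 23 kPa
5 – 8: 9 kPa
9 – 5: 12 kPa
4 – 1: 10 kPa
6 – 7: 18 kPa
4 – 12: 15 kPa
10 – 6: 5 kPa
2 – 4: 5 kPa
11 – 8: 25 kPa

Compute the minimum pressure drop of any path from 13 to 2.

23 kPa

Running Dijkstra from 13:
13: 0
12: 3  (via 13)
5: 10  (via 13)
6: 11  (via 12)
10: 16  (via 6)
4: 18  (via 12)
3: 19  (via 13)
8: 19  (via 5)
7: 21  (via 12)
9: 22  (via 5)
11: 22  (via 5)
2: 23  (via 4)
Shortest route: 13–12–4–2 = 23 kPa.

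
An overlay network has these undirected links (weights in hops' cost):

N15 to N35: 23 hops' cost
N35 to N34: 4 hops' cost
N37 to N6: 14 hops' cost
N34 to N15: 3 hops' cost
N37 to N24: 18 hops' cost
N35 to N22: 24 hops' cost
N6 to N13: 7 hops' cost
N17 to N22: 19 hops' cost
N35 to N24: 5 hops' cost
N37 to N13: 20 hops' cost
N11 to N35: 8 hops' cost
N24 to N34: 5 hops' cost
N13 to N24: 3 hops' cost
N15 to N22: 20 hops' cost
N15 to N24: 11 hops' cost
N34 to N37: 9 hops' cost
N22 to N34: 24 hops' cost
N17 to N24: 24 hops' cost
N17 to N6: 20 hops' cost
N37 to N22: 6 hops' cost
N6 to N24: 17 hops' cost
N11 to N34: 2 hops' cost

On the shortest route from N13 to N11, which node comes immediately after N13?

Compare a few routes:
N13 → N24 → N34 → N11: 3+5+2 = 10
N13 → N24 → N35 → N34 → N11: 3+5+4+2 = 14
The minimum is 10 hops' cost via N13 → N24 → N34 → N11.
So from N13 the first move is to N24.

N24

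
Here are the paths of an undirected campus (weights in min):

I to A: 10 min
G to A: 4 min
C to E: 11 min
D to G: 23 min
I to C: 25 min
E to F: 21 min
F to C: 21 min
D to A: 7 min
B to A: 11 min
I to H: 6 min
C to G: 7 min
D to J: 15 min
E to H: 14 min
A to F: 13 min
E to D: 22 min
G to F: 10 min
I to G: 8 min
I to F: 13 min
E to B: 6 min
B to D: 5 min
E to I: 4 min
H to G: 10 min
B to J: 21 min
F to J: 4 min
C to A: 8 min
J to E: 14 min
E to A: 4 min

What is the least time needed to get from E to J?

Settle nodes by increasing distance from E:
E: 0
A: 4  (via E)
I: 4  (via E)
B: 6  (via E)
G: 8  (via A)
H: 10  (via I)
C: 11  (via E)
D: 11  (via A)
J: 14  (via E)
Shortest route: E → J = 14 min.

14 min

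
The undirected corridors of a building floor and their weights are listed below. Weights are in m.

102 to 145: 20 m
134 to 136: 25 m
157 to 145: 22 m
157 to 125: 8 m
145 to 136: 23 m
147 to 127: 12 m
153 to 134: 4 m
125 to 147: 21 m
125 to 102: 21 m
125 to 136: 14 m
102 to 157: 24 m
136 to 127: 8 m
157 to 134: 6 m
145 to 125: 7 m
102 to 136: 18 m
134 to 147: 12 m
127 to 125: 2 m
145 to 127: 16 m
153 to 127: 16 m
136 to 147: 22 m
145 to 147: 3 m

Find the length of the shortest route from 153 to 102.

Shortest distances from 153:
153: 0
134: 4  (via 153)
157: 10  (via 134)
127: 16  (via 153)
147: 16  (via 134)
125: 18  (via 157)
145: 19  (via 147)
136: 24  (via 127)
102: 34  (via 157)
Shortest route: 153–134–157–102 = 34 m.

34 m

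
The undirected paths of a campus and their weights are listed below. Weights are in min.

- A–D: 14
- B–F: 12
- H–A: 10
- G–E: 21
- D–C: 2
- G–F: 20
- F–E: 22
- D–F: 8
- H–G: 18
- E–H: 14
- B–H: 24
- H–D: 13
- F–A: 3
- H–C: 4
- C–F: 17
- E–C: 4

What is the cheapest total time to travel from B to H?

24 min

Compare a few routes:
B–F–A–H: 12+3+10 = 25
B–H: 24 = 24
The minimum is 24 min via B–H.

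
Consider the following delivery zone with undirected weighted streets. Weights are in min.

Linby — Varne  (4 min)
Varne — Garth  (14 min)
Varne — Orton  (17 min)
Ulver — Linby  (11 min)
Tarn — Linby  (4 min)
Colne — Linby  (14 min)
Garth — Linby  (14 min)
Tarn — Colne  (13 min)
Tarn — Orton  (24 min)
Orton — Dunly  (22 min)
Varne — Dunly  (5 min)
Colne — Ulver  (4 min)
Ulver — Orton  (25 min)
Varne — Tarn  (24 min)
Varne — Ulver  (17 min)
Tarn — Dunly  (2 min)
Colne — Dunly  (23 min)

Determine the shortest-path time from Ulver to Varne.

Compare a few routes:
Ulver - Linby - Varne: 11+4 = 15
Ulver - Varne: 17 = 17
The minimum is 15 min via Ulver - Linby - Varne.

15 min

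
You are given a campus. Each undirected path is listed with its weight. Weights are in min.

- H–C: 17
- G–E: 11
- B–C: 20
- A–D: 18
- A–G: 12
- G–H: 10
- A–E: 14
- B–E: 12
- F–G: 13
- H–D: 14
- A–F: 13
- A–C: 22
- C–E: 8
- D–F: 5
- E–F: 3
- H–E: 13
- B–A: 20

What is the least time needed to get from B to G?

23 min

Settle nodes by increasing distance from B:
B: 0
E: 12  (via B)
F: 15  (via E)
A: 20  (via B)
C: 20  (via B)
D: 20  (via F)
G: 23  (via E)
Shortest route: B → E → G = 23 min.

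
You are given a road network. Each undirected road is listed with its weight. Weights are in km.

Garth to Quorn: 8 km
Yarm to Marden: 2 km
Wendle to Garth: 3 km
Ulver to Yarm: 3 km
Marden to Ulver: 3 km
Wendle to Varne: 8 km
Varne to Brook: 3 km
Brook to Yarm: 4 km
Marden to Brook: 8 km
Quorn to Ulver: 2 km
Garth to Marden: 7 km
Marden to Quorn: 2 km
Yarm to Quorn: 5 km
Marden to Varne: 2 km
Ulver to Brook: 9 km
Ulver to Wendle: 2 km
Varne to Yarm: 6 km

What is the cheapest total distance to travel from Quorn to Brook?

7 km

Shortest distances from Quorn:
Quorn: 0
Marden: 2  (via Quorn)
Ulver: 2  (via Quorn)
Wendle: 4  (via Ulver)
Varne: 4  (via Marden)
Yarm: 4  (via Marden)
Brook: 7  (via Varne)
Shortest route: Quorn–Marden–Varne–Brook = 7 km.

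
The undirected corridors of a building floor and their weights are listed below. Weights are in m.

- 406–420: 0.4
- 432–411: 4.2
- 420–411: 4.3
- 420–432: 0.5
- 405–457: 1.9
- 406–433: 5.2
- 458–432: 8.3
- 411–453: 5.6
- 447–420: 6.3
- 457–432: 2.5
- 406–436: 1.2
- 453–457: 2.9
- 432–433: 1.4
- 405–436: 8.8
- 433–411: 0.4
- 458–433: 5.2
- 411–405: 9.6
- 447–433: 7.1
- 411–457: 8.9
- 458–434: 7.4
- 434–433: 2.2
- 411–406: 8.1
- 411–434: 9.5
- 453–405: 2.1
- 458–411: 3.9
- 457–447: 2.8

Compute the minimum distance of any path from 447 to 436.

7.4 m

Shortest distances from 447:
447: 0
457: 2.8  (via 447)
405: 4.7  (via 457)
432: 5.3  (via 457)
453: 5.7  (via 457)
420: 5.8  (via 432)
406: 6.2  (via 420)
433: 6.7  (via 432)
411: 7.1  (via 433)
436: 7.4  (via 406)
Shortest route: 447 → 457 → 432 → 420 → 406 → 436 = 7.4 m.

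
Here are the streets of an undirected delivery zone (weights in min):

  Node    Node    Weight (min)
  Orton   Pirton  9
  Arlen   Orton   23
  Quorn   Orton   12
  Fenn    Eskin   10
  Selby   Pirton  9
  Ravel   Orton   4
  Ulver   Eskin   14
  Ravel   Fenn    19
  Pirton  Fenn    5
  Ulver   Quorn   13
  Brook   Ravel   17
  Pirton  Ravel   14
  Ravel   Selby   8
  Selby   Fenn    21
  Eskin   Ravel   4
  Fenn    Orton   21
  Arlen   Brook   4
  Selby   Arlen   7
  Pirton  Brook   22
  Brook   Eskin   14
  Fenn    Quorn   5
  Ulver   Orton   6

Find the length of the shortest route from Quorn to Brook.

29 min

Settle nodes by increasing distance from Quorn:
Quorn: 0
Fenn: 5  (via Quorn)
Pirton: 10  (via Fenn)
Orton: 12  (via Quorn)
Ulver: 13  (via Quorn)
Eskin: 15  (via Fenn)
Ravel: 16  (via Orton)
Selby: 19  (via Pirton)
Arlen: 26  (via Selby)
Brook: 29  (via Eskin)
Shortest route: Quorn–Fenn–Eskin–Brook = 29 min.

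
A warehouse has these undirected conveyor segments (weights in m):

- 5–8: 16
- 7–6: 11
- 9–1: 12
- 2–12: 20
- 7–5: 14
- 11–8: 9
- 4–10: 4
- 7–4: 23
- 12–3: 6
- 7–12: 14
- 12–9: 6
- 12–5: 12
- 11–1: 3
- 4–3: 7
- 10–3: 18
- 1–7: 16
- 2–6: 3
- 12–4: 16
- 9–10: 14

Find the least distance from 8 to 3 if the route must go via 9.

Best 8 to 9: 8 → 11 → 1 → 9 costing 24
Best 9 to 3: 9 → 12 → 3 costing 12
Total via 9: 24 + 12 = 36 m.

36 m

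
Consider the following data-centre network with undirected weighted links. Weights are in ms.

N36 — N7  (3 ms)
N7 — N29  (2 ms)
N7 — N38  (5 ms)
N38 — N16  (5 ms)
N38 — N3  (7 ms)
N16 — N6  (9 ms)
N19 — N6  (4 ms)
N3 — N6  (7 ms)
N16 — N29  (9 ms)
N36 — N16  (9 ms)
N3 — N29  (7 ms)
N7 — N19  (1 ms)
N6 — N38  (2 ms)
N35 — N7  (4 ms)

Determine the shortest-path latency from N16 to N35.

Compare a few routes:
N16 - N36 - N7 - N35: 9+3+4 = 16
N16 - N38 - N7 - N35: 5+5+4 = 14
N16 - N38 - N6 - N19 - N7 - N35: 5+2+4+1+4 = 16
N16 - N29 - N7 - N35: 9+2+4 = 15
The minimum is 14 ms via N16 - N38 - N7 - N35.

14 ms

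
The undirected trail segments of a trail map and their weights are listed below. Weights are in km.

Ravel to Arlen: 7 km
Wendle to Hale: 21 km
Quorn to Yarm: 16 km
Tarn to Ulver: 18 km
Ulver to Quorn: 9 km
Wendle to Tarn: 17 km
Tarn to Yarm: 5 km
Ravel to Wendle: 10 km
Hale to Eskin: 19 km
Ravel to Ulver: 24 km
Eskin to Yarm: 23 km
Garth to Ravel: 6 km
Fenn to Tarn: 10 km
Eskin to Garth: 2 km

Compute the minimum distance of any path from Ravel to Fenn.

Settle nodes by increasing distance from Ravel:
Ravel: 0
Garth: 6  (via Ravel)
Arlen: 7  (via Ravel)
Eskin: 8  (via Garth)
Wendle: 10  (via Ravel)
Ulver: 24  (via Ravel)
Tarn: 27  (via Wendle)
Hale: 27  (via Eskin)
Yarm: 31  (via Eskin)
Quorn: 33  (via Ulver)
Fenn: 37  (via Tarn)
Shortest route: Ravel → Wendle → Tarn → Fenn = 37 km.

37 km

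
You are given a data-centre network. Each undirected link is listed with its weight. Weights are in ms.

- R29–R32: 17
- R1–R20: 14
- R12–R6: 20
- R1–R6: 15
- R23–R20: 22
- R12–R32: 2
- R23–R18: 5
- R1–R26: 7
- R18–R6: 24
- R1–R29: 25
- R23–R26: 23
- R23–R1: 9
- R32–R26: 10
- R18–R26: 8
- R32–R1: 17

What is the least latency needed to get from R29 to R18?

35 ms

Candidate routes:
R29–R1–R23–R18: 25+9+5 = 39
R29–R1–R26–R18: 25+7+8 = 40
R29–R32–R26–R18: 17+10+8 = 35
R29–R32–R26–R1–R23–R18: 17+10+7+9+5 = 48
Cheapest is R29–R32–R26–R18 at 35 ms.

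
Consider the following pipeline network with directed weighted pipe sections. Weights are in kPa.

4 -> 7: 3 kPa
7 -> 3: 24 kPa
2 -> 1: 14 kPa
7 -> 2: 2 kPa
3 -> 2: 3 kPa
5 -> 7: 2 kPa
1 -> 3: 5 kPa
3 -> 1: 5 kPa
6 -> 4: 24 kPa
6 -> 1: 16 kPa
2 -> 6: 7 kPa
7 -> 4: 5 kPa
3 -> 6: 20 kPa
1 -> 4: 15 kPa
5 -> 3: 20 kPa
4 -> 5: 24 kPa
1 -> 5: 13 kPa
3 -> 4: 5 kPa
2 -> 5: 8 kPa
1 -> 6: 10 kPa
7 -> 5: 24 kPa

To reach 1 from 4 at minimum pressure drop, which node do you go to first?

Candidate routes:
4 - 7 - 3 - 1: 3+24+5 = 32
4 - 7 - 2 - 6 - 1: 3+2+7+16 = 28
4 - 7 - 2 - 5 - 3 - 1: 3+2+8+20+5 = 38
4 - 7 - 2 - 1: 3+2+14 = 19
The minimum is 19 kPa via 4 - 7 - 2 - 1.
So from 4 the first move is to 7.

7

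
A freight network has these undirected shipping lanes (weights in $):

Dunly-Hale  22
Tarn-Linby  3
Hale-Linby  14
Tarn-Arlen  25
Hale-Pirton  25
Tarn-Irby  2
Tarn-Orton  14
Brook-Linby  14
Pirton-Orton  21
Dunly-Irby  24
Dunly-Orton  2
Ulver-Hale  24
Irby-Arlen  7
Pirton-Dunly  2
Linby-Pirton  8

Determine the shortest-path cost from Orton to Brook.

Settle nodes by increasing distance from Orton:
Orton: 0
Dunly: 2  (via Orton)
Pirton: 4  (via Dunly)
Linby: 12  (via Pirton)
Tarn: 14  (via Orton)
Irby: 16  (via Tarn)
Arlen: 23  (via Irby)
Hale: 24  (via Dunly)
Brook: 26  (via Linby)
Shortest route: Orton → Dunly → Pirton → Linby → Brook = $26.

$26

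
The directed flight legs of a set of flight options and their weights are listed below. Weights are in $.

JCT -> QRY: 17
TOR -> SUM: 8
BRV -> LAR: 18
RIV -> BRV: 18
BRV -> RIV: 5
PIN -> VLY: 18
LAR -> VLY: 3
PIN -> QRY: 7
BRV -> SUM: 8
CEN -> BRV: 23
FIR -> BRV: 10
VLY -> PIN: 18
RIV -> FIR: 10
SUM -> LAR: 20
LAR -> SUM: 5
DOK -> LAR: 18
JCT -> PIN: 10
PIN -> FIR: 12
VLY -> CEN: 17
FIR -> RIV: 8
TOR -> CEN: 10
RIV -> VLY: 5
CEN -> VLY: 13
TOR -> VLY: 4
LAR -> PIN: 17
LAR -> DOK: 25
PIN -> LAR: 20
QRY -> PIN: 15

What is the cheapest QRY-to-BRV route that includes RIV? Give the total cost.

Shortest QRY→RIV: QRY–PIN–FIR–RIV = 35
Shortest RIV→BRV: RIV–BRV = 18
Total via RIV: 35 + 18 = $53.

$53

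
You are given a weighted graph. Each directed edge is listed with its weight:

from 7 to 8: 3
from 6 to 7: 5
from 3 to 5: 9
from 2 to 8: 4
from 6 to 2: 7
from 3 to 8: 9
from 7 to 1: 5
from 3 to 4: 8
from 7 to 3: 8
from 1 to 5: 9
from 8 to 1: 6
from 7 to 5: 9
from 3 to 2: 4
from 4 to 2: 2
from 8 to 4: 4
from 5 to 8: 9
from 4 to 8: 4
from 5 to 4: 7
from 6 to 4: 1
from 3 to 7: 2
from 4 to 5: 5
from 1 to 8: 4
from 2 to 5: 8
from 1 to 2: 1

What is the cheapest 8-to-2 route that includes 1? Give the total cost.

Best 8 to 1: 8–1 costing 6
Shortest 1→2: 1–2 = 1
Total via 1: 6 + 1 = 7.

7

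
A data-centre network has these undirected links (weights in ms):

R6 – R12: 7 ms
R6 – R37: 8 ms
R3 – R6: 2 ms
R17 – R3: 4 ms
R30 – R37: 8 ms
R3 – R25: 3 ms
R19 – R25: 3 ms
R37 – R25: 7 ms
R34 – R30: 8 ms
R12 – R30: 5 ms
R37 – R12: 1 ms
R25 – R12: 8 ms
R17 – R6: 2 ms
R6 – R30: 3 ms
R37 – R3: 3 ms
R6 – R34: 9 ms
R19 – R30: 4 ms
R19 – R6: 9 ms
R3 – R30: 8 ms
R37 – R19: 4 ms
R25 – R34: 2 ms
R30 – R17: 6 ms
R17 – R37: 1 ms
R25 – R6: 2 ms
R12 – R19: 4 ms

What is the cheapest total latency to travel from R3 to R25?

Settle nodes by increasing distance from R3:
R3: 0
R6: 2  (via R3)
R37: 3  (via R3)
R25: 3  (via R3)
Shortest route: R3–R25 = 3 ms.

3 ms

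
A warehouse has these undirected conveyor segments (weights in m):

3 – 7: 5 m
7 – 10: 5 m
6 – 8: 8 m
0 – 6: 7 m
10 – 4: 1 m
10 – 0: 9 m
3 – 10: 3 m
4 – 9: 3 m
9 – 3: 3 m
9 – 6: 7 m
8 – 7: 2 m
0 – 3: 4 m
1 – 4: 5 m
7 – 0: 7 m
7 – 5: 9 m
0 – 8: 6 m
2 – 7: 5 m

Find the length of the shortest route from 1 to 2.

16 m

Shortest distances from 1:
1: 0
4: 5  (via 1)
10: 6  (via 4)
9: 8  (via 4)
3: 9  (via 10)
7: 11  (via 10)
0: 13  (via 3)
8: 13  (via 7)
6: 15  (via 9)
2: 16  (via 7)
Shortest route: 1 → 4 → 10 → 7 → 2 = 16 m.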